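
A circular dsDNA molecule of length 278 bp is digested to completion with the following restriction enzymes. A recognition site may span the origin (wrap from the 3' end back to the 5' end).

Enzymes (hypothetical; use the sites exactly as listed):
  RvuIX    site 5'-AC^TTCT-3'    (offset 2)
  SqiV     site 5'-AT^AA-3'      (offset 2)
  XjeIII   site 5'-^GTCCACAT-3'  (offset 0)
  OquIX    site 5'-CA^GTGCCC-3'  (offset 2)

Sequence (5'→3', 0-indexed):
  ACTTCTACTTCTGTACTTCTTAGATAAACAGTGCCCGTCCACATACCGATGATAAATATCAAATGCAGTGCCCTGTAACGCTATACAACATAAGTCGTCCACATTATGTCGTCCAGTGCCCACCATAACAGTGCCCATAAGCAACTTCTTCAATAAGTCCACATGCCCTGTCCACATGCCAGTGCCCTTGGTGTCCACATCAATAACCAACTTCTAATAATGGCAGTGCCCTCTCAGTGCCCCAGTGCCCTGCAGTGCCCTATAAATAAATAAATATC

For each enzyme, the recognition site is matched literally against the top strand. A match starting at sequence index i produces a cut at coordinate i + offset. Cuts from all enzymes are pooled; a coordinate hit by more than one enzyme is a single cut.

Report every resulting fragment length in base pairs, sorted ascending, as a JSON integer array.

[2,4,4,4,5,5,6,6,7,7,7,7,8,8,8,9,9,9,9,10,11,11,11,12,12,13,14,17,19,24]

Site scan:
  RvuIX ACTTCT/2: at [0, 6, 14, 143, 209] ⇒ [2, 8, 16, 145, 211]
  SqiV ATAA/2: at [23, 51, 89, 124, 136, 152, 202, 216, 261, 265, 269] ⇒ [25, 53, 91, 126, 138, 154, 204, 218, 263, 267, 271]
  XjeIII GTCCACAT/0: at [36, 96, 156, 169, 192] ⇒ [36, 96, 156, 169, 192]
  OquIX CAGTGCCC/2: at [28, 65, 113, 128, 179, 223, 234, 242, 252] ⇒ [30, 67, 115, 130, 181, 225, 236, 244, 254]

All cut coordinates (distinct, sorted): [2, 8, 16, 25, 30, 36, 53, 67, 91, 96, 115, 126, 130, 138, 145, 154, 156, 169, 181, 192, 204, 211, 218, 225, 236, 244, 254, 263, 267, 271]

Fragments:
  2→8: 6 bp
  8→16: 8 bp
  16→25: 9 bp
  25→30: 5 bp
  30→36: 6 bp
  36→53: 17 bp
  53→67: 14 bp
  67→91: 24 bp
  91→96: 5 bp
  96→115: 19 bp
  115→126: 11 bp
  126→130: 4 bp
  130→138: 8 bp
  138→145: 7 bp
  145→154: 9 bp
  154→156: 2 bp
  156→169: 13 bp
  169→181: 12 bp
  181→192: 11 bp
  192→204: 12 bp
  204→211: 7 bp
  211→218: 7 bp
  218→225: 7 bp
  225→236: 11 bp
  236→244: 8 bp
  244→254: 10 bp
  254→263: 9 bp
  263→267: 4 bp
  267→271: 4 bp
  271→2 (wrap): 278-271+2 = 9 bp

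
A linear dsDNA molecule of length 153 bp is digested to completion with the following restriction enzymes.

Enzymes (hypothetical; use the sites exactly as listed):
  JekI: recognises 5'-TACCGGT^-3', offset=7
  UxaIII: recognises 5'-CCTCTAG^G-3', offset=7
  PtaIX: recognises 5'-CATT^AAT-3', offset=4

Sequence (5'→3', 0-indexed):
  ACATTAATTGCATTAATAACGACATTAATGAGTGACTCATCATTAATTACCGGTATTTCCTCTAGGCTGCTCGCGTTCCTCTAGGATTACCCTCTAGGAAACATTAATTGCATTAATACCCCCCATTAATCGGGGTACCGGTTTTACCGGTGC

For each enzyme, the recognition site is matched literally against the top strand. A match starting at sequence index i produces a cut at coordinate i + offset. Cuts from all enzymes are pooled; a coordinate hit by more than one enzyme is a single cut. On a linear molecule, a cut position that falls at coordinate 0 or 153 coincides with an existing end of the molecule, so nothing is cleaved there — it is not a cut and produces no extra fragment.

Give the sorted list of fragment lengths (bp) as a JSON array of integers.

Site scan:
  JekI TACCGGT/7: at [47, 135, 144] ⇒ [54, 142, 151]
  UxaIII CCTCTAGG/7: at [58, 77, 90] ⇒ [65, 84, 97]
  PtaIX CATTAAT/4: at [1, 10, 22, 40, 101, 110, 123] ⇒ [5, 14, 26, 44, 105, 114, 127]

All cut coordinates (distinct, sorted): [5, 14, 26, 44, 54, 65, 84, 97, 105, 114, 127, 142, 151]

Fragments:
  [0,5): 5 bp
  [5,14): 9 bp
  [14,26): 12 bp
  [26,44): 18 bp
  [44,54): 10 bp
  [54,65): 11 bp
  [65,84): 19 bp
  [84,97): 13 bp
  [97,105): 8 bp
  [105,114): 9 bp
  [114,127): 13 bp
  [127,142): 15 bp
  [142,151): 9 bp
  [151,153): 2 bp

[2,5,8,9,9,9,10,11,12,13,13,15,18,19]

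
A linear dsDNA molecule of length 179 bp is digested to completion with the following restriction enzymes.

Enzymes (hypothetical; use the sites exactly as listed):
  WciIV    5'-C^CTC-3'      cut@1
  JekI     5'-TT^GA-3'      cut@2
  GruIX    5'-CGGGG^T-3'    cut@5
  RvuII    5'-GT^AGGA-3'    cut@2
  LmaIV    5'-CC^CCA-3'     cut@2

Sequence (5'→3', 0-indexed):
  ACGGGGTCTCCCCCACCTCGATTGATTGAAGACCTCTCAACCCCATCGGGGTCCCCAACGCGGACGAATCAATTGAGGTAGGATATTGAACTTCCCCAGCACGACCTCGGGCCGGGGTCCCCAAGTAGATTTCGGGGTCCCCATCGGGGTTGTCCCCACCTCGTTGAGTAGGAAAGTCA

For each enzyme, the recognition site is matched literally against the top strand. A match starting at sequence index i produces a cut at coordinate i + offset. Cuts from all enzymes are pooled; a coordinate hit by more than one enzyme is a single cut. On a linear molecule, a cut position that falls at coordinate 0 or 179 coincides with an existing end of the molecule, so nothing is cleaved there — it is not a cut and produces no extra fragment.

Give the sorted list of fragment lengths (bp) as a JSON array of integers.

Per-enzyme occurrences:
  WciIV CCTC/1: at [15, 32, 104, 158] ⇒ [16, 33, 105, 159]
  JekI TTGA/2: at [21, 25, 72, 85, 163] ⇒ [23, 27, 74, 87, 165]
  GruIX CGGGGT/5: at [1, 46, 112, 132, 144] ⇒ [6, 51, 117, 137, 149]
  RvuII GTAGGA/2: at [77, 167] ⇒ [79, 169]
  LmaIV CCCCA/2: at [10, 40, 52, 93, 118, 138, 153] ⇒ [12, 42, 54, 95, 120, 140, 155]

Pooled cuts: [6, 12, 16, 23, 27, 33, 42, 51, 54, 74, 79, 87, 95, 105, 117, 120, 137, 140, 149, 155, 159, 165, 169]

Fragments:
  [0,6): 6 bp
  [6,12): 6 bp
  [12,16): 4 bp
  [16,23): 7 bp
  [23,27): 4 bp
  [27,33): 6 bp
  [33,42): 9 bp
  [42,51): 9 bp
  [51,54): 3 bp
  [54,74): 20 bp
  [74,79): 5 bp
  [79,87): 8 bp
  [87,95): 8 bp
  [95,105): 10 bp
  [105,117): 12 bp
  [117,120): 3 bp
  [120,137): 17 bp
  [137,140): 3 bp
  [140,149): 9 bp
  [149,155): 6 bp
  [155,159): 4 bp
  [159,165): 6 bp
  [165,169): 4 bp
  [169,179): 10 bp

[3,3,3,4,4,4,4,5,6,6,6,6,6,7,8,8,9,9,9,10,10,12,17,20]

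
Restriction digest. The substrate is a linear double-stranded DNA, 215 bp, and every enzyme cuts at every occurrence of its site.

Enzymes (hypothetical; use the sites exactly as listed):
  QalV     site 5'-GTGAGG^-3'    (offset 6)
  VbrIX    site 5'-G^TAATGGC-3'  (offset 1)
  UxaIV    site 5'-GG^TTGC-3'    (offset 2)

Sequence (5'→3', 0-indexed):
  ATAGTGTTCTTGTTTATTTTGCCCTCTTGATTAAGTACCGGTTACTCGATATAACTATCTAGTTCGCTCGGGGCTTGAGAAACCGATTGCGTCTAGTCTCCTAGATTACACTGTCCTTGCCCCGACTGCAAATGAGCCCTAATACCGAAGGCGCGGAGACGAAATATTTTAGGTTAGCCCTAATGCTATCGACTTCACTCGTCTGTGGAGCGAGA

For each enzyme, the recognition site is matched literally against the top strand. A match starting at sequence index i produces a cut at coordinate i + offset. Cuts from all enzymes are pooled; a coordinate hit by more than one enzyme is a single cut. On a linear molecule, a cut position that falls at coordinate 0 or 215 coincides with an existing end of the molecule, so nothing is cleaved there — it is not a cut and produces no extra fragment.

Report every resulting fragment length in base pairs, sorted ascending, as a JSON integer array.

Site scan:
  QalV (GTGAGG, off=6): no sites
  VbrIX (GTAATGGC, off=1): no sites
  UxaIV (GGTTGC, off=2): no sites

All cut coordinates (distinct, sorted): ∅

Fragment lengths:
  no cuts → one linear fragment of 215 bp

[215]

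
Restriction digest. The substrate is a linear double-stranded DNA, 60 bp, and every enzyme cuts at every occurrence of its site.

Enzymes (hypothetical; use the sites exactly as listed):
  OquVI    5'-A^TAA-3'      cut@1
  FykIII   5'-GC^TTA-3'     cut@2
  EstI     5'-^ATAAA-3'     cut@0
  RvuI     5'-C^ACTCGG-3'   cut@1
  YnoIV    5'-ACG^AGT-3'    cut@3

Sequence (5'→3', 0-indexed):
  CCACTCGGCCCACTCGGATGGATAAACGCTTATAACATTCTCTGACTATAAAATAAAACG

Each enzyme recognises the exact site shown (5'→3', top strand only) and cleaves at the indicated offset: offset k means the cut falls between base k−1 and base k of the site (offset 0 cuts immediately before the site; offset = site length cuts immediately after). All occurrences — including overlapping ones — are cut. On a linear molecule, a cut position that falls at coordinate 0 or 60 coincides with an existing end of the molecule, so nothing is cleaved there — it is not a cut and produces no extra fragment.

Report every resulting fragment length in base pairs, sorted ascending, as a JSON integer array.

Scan for sites:
  OquVI (ATAA, off=1): starts [21, 31, 47, 52] → cuts [22, 32, 48, 53]
  FykIII (GCTTA, off=2): starts [27] → cuts [29]
  EstI (ATAAA, off=0): starts [21, 47, 52] → cuts [21, 47, 52]
  RvuI (CACTCGG, off=1): starts [1, 10] → cuts [2, 11]
  YnoIV (ACGAGT, off=3): no sites

All cut coordinates (distinct, sorted): [2, 11, 21, 22, 29, 32, 47, 48, 52, 53]

Fragment lengths:
  [0,2): 2 bp
  [2,11): 9 bp
  [11,21): 10 bp
  [21,22): 1 bp
  [22,29): 7 bp
  [29,32): 3 bp
  [32,47): 15 bp
  [47,48): 1 bp
  [48,52): 4 bp
  [52,53): 1 bp
  [53,60): 7 bp

[1,1,1,2,3,4,7,7,9,10,15]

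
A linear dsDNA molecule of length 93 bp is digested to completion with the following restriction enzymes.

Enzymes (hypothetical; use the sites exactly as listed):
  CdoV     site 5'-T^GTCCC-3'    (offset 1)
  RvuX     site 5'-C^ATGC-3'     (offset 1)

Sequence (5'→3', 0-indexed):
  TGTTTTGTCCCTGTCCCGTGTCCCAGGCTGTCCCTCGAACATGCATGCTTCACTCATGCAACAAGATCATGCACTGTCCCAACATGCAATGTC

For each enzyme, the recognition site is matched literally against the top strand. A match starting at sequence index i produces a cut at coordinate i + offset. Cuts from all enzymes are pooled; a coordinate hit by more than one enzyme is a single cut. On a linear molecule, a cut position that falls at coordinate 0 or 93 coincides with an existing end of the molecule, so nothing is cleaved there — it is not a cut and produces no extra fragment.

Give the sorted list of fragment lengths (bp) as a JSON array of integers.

[4,6,6,7,7,8,10,10,11,11,13]

Scan for sites:
  CdoV TGTCCC/1: at [5, 11, 18, 28, 74] ⇒ [6, 12, 19, 29, 75]
  RvuX CATGC/1: at [39, 43, 54, 67, 82] ⇒ [40, 44, 55, 68, 83]

All cut coordinates (distinct, sorted): [6, 12, 19, 29, 40, 44, 55, 68, 75, 83]

Fragment lengths:
  [0,6): 6 bp
  [6,12): 6 bp
  [12,19): 7 bp
  [19,29): 10 bp
  [29,40): 11 bp
  [40,44): 4 bp
  [44,55): 11 bp
  [55,68): 13 bp
  [68,75): 7 bp
  [75,83): 8 bp
  [83,93): 10 bp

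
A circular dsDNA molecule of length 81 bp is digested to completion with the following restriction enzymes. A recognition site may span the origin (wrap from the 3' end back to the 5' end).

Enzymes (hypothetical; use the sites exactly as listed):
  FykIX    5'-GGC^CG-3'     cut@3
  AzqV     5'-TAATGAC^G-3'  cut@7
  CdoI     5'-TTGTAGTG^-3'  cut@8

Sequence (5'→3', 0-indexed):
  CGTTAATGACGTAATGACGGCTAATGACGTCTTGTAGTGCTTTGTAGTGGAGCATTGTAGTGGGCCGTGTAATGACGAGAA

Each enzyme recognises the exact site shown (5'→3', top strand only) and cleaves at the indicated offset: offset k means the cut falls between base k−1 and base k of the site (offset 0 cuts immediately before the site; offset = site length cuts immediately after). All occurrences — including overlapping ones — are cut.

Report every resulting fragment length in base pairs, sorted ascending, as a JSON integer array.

[3,8,10,10,11,11,13,15]

Per-enzyme occurrences:
  FykIX GGCCG/3: at [62] ⇒ [65]
  AzqV TAATGACG/7: at [3, 11, 21, 69] ⇒ [10, 18, 28, 76]
  CdoI TTGTAGTG/8: at [31, 41, 54] ⇒ [39, 49, 62]

Pooled cuts: [10, 18, 28, 39, 49, 62, 65, 76]

Fragments:
  10→18: 8 bp
  18→28: 10 bp
  28→39: 11 bp
  39→49: 10 bp
  49→62: 13 bp
  62→65: 3 bp
  65→76: 11 bp
  76→10 (wrap): 81-76+10 = 15 bp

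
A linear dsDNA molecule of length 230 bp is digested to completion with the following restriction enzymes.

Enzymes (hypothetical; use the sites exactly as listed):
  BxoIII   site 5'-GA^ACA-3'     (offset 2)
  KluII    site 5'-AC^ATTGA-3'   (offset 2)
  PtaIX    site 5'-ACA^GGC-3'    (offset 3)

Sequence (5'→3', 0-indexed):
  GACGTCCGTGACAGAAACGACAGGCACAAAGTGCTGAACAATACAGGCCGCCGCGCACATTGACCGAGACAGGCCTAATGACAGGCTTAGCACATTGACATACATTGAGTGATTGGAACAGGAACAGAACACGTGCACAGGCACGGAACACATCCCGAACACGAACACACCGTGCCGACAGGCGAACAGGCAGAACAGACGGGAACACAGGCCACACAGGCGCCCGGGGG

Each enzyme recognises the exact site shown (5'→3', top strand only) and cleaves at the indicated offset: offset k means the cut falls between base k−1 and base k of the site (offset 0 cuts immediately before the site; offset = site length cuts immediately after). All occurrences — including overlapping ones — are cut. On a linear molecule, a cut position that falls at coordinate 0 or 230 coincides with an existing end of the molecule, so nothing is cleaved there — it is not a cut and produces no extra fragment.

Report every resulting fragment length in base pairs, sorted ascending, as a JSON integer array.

Scan for sites:
  BxoIII GAACA/2: at [35, 115, 121, 126, 145, 156, 162, 183, 192, 202] ⇒ [37, 117, 123, 128, 147, 158, 164, 185, 194, 204]
  KluII ACATTGA/2: at [56, 91, 101] ⇒ [58, 93, 103]
  PtaIX ACAGGC/3: at [19, 42, 68, 80, 136, 177, 185, 206, 215] ⇒ [22, 45, 71, 83, 139, 180, 188, 209, 218]

All cut coordinates (distinct, sorted): [22, 37, 45, 58, 71, 83, 93, 103, 117, 123, 128, 139, 147, 158, 164, 180, 185, 188, 194, 204, 209, 218]

Fragments:
  [0,22): 22 bp
  [22,37): 15 bp
  [37,45): 8 bp
  [45,58): 13 bp
  [58,71): 13 bp
  [71,83): 12 bp
  [83,93): 10 bp
  [93,103): 10 bp
  [103,117): 14 bp
  [117,123): 6 bp
  [123,128): 5 bp
  [128,139): 11 bp
  [139,147): 8 bp
  [147,158): 11 bp
  [158,164): 6 bp
  [164,180): 16 bp
  [180,185): 5 bp
  [185,188): 3 bp
  [188,194): 6 bp
  [194,204): 10 bp
  [204,209): 5 bp
  [209,218): 9 bp
  [218,230): 12 bp

[3,5,5,5,6,6,6,8,8,9,10,10,10,11,11,12,12,13,13,14,15,16,22]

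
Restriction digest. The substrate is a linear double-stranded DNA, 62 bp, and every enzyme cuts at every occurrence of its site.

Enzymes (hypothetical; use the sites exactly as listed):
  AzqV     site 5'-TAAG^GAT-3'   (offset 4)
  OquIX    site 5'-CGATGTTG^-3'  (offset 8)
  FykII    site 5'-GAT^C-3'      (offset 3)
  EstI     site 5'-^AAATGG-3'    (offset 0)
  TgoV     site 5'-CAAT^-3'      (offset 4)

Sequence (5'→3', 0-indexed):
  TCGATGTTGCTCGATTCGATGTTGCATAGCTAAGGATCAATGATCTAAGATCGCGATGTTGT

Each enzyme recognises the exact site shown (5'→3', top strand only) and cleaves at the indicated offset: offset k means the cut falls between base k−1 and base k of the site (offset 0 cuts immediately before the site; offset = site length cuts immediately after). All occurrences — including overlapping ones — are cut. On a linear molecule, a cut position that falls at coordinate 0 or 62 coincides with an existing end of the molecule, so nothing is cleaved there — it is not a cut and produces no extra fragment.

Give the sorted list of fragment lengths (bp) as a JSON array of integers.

Site scan:
  AzqV (TAAGGAT, off=4): starts [30] → cuts [34]
  OquIX (CGATGTTG, off=8): starts [1, 16, 53] → cuts [9, 24, 61]
  FykII (GATC, off=3): starts [34, 41, 48] → cuts [37, 44, 51]
  EstI (AAATGG, off=0): no sites
  TgoV (CAAT, off=4): starts [37] → cuts [41]

All cut coordinates (distinct, sorted): [9, 24, 34, 37, 41, 44, 51, 61]

Fragment lengths:
  [0,9): 9 bp
  [9,24): 15 bp
  [24,34): 10 bp
  [34,37): 3 bp
  [37,41): 4 bp
  [41,44): 3 bp
  [44,51): 7 bp
  [51,61): 10 bp
  [61,62): 1 bp

[1,3,3,4,7,9,10,10,15]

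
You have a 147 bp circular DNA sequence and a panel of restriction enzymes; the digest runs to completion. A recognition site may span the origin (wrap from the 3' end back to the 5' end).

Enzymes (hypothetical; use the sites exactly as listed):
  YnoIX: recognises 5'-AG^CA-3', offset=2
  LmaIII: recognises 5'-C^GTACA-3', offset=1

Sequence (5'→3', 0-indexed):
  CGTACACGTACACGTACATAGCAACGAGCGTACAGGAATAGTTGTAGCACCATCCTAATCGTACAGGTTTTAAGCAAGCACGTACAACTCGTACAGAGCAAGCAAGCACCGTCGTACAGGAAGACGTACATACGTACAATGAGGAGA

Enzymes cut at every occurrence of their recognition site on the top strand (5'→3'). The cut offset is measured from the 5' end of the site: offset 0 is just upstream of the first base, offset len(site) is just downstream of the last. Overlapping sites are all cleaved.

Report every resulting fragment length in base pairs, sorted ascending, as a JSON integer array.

Scan for sites:
  YnoIX AGCA/2: at [19, 45, 72, 76, 96, 100, 104] ⇒ [21, 47, 74, 78, 98, 102, 106]
  LmaIII CGTACA/1: at [0, 6, 12, 28, 59, 80, 89, 112, 124, 132] ⇒ [1, 7, 13, 29, 60, 81, 90, 113, 125, 133]

All cut coordinates (distinct, sorted): [1, 7, 13, 21, 29, 47, 60, 74, 78, 81, 90, 98, 102, 106, 113, 125, 133]

Fragments:
  1→7: 6 bp
  7→13: 6 bp
  13→21: 8 bp
  21→29: 8 bp
  29→47: 18 bp
  47→60: 13 bp
  60→74: 14 bp
  74→78: 4 bp
  78→81: 3 bp
  81→90: 9 bp
  90→98: 8 bp
  98→102: 4 bp
  102→106: 4 bp
  106→113: 7 bp
  113→125: 12 bp
  125→133: 8 bp
  133→1 (wrap): 147-133+1 = 15 bp

[3,4,4,4,6,6,7,8,8,8,8,9,12,13,14,15,18]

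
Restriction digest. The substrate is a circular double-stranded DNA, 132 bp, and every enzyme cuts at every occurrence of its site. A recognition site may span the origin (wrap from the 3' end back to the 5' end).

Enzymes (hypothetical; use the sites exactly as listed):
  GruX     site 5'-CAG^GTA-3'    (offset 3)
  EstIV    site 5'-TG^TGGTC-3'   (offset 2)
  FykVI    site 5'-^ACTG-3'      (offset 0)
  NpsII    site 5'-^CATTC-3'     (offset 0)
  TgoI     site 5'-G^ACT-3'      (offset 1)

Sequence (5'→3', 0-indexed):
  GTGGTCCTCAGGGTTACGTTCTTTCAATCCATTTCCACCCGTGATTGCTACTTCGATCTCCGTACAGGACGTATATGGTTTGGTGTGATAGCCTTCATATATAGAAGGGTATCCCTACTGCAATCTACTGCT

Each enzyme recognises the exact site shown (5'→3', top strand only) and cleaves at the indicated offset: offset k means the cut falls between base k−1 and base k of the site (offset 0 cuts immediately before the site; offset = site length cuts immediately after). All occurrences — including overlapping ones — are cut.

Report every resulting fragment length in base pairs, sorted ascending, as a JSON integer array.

[7,10,115]

Site scan:
  GruX (CAGGTA, off=3): no sites
  EstIV TGTGGTC/2: at [131] ⇒ [1]
  FykVI ACTG/0: at [116, 126] ⇒ [116, 126]
  NpsII (CATTC, off=0): no sites
  TgoI (GACT, off=1): no sites

Pooled cuts: [1, 116, 126]

Fragments:
  1→116: 115 bp
  116→126: 10 bp
  126→1 (wrap): 132-126+1 = 7 bp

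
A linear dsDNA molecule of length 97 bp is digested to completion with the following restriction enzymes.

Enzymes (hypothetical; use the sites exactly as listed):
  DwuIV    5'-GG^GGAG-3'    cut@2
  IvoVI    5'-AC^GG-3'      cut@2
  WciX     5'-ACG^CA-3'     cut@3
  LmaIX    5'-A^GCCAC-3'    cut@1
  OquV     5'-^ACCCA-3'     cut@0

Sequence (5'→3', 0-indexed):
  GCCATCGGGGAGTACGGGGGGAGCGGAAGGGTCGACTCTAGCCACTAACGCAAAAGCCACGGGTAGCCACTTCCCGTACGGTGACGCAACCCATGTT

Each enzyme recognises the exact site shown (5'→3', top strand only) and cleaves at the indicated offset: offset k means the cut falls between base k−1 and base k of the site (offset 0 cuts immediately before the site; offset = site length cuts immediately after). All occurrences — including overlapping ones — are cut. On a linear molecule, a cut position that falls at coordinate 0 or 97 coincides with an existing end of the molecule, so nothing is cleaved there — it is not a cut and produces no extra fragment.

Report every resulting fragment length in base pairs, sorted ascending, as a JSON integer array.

Per-enzyme occurrences:
  DwuIV GGGGAG/2: at [6, 17] ⇒ [8, 19]
  IvoVI ACGG/2: at [13, 58, 77] ⇒ [15, 60, 79]
  WciX ACGCA/3: at [47, 83] ⇒ [50, 86]
  LmaIX AGCCAC/1: at [39, 54, 64] ⇒ [40, 55, 65]
  OquV ACCCA/0: at [88] ⇒ [88]

All cut coordinates (distinct, sorted): [8, 15, 19, 40, 50, 55, 60, 65, 79, 86, 88]

Fragments:
  [0,8): 8 bp
  [8,15): 7 bp
  [15,19): 4 bp
  [19,40): 21 bp
  [40,50): 10 bp
  [50,55): 5 bp
  [55,60): 5 bp
  [60,65): 5 bp
  [65,79): 14 bp
  [79,86): 7 bp
  [86,88): 2 bp
  [88,97): 9 bp

[2,4,5,5,5,7,7,8,9,10,14,21]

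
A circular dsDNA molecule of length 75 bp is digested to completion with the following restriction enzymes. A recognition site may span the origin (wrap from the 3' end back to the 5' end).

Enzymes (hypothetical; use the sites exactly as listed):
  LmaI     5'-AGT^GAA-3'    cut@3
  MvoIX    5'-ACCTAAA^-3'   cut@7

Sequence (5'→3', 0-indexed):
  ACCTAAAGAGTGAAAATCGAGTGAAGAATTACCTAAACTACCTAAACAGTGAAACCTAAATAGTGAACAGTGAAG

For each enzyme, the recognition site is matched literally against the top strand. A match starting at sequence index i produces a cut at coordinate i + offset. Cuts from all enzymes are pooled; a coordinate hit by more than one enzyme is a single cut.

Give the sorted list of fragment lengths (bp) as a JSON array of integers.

Site scan:
  LmaI (AGTGAA, off=3): starts [8, 19, 47, 61, 68] → cuts [11, 22, 50, 64, 71]
  MvoIX (ACCTAAA, off=7): starts [0, 30, 39, 53] → cuts [7, 37, 46, 60]

Pooled cuts: [7, 11, 22, 37, 46, 50, 60, 64, 71]

Fragment lengths:
  7→11: 4 bp
  11→22: 11 bp
  22→37: 15 bp
  37→46: 9 bp
  46→50: 4 bp
  50→60: 10 bp
  60→64: 4 bp
  64→71: 7 bp
  71→7 (wrap): 75-71+7 = 11 bp

[4,4,4,7,9,10,11,11,15]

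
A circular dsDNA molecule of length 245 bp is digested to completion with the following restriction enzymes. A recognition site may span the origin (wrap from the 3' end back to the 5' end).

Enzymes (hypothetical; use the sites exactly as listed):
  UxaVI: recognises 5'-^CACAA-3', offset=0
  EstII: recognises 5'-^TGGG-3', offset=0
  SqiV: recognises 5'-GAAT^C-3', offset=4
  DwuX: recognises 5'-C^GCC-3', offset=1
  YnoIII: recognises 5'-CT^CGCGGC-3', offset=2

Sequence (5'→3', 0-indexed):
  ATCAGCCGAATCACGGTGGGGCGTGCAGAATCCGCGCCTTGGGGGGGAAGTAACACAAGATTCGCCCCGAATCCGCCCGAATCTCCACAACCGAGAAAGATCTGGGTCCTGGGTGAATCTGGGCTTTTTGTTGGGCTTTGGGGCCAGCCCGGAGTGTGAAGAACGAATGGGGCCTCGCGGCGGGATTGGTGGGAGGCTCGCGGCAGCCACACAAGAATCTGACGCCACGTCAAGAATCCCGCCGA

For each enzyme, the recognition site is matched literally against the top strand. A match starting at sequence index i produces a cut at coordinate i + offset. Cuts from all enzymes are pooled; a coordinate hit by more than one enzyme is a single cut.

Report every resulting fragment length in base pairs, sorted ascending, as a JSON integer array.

Per-enzyme occurrences:
  UxaVI CACAA/0: at [53, 85, 209] ⇒ [53, 85, 209]
  EstII TGGG/0: at [16, 39, 102, 109, 119, 131, 138, 167, 189] ⇒ [16, 39, 102, 109, 119, 131, 138, 167, 189]
  SqiV GAATC/4: at [7, 27, 68, 78, 114, 214, 233, 243] ⇒ [2, 11, 31, 72, 82, 118, 218, 237]
  DwuX CGCC/1: at [34, 62, 73, 222, 239] ⇒ [35, 63, 74, 223, 240]
  YnoIII CTCGCGGC/2: at [173, 196] ⇒ [175, 198]

All cut coordinates (distinct, sorted): [2, 11, 16, 31, 35, 39, 53, 63, 72, 74, 82, 85, 102, 109, 118, 119, 131, 138, 167, 175, 189, 198, 209, 218, 223, 237, 240]

Fragment lengths:
  2→11: 9 bp
  11→16: 5 bp
  16→31: 15 bp
  31→35: 4 bp
  35→39: 4 bp
  39→53: 14 bp
  53→63: 10 bp
  63→72: 9 bp
  72→74: 2 bp
  74→82: 8 bp
  82→85: 3 bp
  85→102: 17 bp
  102→109: 7 bp
  109→118: 9 bp
  118→119: 1 bp
  119→131: 12 bp
  131→138: 7 bp
  138→167: 29 bp
  167→175: 8 bp
  175→189: 14 bp
  189→198: 9 bp
  198→209: 11 bp
  209→218: 9 bp
  218→223: 5 bp
  223→237: 14 bp
  237→240: 3 bp
  240→2 (wrap): 245-240+2 = 7 bp

[1,2,3,3,4,4,5,5,7,7,7,8,8,9,9,9,9,9,10,11,12,14,14,14,15,17,29]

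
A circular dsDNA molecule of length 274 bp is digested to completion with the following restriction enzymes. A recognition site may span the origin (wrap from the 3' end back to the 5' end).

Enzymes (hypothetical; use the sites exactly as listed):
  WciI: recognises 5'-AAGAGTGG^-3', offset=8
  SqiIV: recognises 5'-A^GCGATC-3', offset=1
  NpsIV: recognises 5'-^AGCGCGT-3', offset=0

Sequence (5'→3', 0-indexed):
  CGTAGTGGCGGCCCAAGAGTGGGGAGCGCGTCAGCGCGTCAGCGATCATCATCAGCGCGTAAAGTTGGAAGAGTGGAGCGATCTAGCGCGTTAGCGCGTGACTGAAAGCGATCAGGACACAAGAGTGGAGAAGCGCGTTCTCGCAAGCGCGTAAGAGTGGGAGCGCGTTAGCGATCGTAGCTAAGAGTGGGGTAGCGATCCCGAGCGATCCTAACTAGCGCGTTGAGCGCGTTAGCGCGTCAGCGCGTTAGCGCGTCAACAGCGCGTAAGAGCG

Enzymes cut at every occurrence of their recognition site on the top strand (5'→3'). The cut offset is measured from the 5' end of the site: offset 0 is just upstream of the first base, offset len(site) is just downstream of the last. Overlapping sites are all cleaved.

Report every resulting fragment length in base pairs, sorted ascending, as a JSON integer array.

[1,1,2,3,4,7,8,8,8,8,8,9,9,9,10,10,11,12,12,14,15,15,20,21,23,26]

Scan for sites:
  WciI AAGAGTGG/8: at [14, 68, 120, 152, 182] ⇒ [22, 76, 128, 160, 190]
  SqiIV AGCGATC/1: at [40, 76, 106, 169, 193, 203] ⇒ [41, 77, 107, 170, 194, 204]
  NpsIV AGCGCGT/0: at [24, 32, 53, 84, 92, 131, 145, 161, 216, 225, 233, 241, 249, 260, 270] ⇒ [24, 32, 53, 84, 92, 131, 145, 161, 216, 225, 233, 241, 249, 260, 270]

All cut coordinates (distinct, sorted): [22, 24, 32, 41, 53, 76, 77, 84, 92, 107, 128, 131, 145, 160, 161, 170, 190, 194, 204, 216, 225, 233, 241, 249, 260, 270]

Fragment lengths:
  22→24: 2 bp
  24→32: 8 bp
  32→41: 9 bp
  41→53: 12 bp
  53→76: 23 bp
  76→77: 1 bp
  77→84: 7 bp
  84→92: 8 bp
  92→107: 15 bp
  107→128: 21 bp
  128→131: 3 bp
  131→145: 14 bp
  145→160: 15 bp
  160→161: 1 bp
  161→170: 9 bp
  170→190: 20 bp
  190→194: 4 bp
  194→204: 10 bp
  204→216: 12 bp
  216→225: 9 bp
  225→233: 8 bp
  233→241: 8 bp
  241→249: 8 bp
  249→260: 11 bp
  260→270: 10 bp
  270→22 (wrap): 274-270+22 = 26 bp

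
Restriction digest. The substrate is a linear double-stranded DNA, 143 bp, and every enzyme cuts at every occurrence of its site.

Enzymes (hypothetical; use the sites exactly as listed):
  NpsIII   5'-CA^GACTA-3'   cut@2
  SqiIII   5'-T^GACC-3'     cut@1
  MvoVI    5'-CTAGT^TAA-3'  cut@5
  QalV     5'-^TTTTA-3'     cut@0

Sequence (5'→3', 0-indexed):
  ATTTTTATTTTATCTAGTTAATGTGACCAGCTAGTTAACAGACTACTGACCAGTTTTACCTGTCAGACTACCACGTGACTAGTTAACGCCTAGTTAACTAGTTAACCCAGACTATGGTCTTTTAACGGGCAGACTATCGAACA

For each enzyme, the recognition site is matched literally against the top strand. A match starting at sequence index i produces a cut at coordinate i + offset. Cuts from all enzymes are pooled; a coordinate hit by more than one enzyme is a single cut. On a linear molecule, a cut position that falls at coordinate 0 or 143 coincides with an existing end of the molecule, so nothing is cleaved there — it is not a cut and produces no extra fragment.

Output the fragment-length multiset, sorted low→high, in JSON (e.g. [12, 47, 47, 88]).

[2,5,5,6,6,7,7,8,10,11,11,11,12,12,12,18]

Per-enzyme occurrences:
  NpsIII (CAGACTA, off=2): starts [38, 63, 107, 129] → cuts [40, 65, 109, 131]
  SqiIII (TGACC, off=1): starts [23, 46] → cuts [24, 47]
  MvoVI (CTAGTTAA, off=5): starts [13, 30, 78, 89, 97] → cuts [18, 35, 83, 94, 102]
  QalV (TTTTA, off=0): starts [2, 7, 53, 119] → cuts [2, 7, 53, 119]

All cut coordinates (distinct, sorted): [2, 7, 18, 24, 35, 40, 47, 53, 65, 83, 94, 102, 109, 119, 131]

Fragment lengths:
  [0,2): 2 bp
  [2,7): 5 bp
  [7,18): 11 bp
  [18,24): 6 bp
  [24,35): 11 bp
  [35,40): 5 bp
  [40,47): 7 bp
  [47,53): 6 bp
  [53,65): 12 bp
  [65,83): 18 bp
  [83,94): 11 bp
  [94,102): 8 bp
  [102,109): 7 bp
  [109,119): 10 bp
  [119,131): 12 bp
  [131,143): 12 bp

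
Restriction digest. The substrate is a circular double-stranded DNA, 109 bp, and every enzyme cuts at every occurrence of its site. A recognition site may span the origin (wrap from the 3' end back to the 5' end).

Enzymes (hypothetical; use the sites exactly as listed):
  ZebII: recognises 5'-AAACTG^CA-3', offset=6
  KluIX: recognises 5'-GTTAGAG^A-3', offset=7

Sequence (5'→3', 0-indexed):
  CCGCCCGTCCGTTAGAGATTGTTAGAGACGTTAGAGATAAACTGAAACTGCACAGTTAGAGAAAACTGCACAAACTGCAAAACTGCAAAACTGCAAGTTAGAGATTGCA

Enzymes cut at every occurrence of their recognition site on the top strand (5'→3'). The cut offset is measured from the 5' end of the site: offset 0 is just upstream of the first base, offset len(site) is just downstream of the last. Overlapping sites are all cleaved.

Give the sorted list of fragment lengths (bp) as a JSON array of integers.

Scan for sites:
  ZebII AAACTGCA/6: at [44, 62, 71, 79, 87] ⇒ [50, 68, 77, 85, 93]
  KluIX GTTAGAGA/7: at [10, 20, 29, 54, 96] ⇒ [17, 27, 36, 61, 103]

Pooled cuts: [17, 27, 36, 50, 61, 68, 77, 85, 93, 103]

Fragment lengths:
  17→27: 10 bp
  27→36: 9 bp
  36→50: 14 bp
  50→61: 11 bp
  61→68: 7 bp
  68→77: 9 bp
  77→85: 8 bp
  85→93: 8 bp
  93→103: 10 bp
  103→17 (wrap): 109-103+17 = 23 bp

[7,8,8,9,9,10,10,11,14,23]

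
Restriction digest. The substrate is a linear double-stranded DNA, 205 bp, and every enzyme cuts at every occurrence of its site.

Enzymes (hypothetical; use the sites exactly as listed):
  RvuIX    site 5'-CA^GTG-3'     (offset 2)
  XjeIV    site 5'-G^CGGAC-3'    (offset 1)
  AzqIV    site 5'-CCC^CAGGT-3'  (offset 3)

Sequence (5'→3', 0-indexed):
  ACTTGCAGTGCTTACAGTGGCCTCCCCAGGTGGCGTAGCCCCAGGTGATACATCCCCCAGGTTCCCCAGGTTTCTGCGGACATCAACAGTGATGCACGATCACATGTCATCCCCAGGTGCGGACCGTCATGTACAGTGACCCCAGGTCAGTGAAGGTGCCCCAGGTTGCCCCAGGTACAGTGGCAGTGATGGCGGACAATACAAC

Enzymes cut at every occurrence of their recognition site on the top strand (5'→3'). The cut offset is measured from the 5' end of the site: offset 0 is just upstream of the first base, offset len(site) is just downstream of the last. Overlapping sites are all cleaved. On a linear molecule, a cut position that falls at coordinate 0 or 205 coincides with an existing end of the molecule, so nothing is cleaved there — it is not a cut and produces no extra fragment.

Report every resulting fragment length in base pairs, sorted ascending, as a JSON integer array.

[6,6,7,7,7,7,8,9,9,10,10,10,12,12,13,15,16,16,25]

Scan for sites:
  RvuIX CAGTG/2: at [5, 14, 86, 133, 147, 177, 183] ⇒ [7, 16, 88, 135, 149, 179, 185]
  XjeIV GCGGAC/1: at [75, 118, 191] ⇒ [76, 119, 192]
  AzqIV CCCCAGGT/3: at [23, 38, 54, 63, 110, 139, 158, 168] ⇒ [26, 41, 57, 66, 113, 142, 161, 171]

Pooled cuts: [7, 16, 26, 41, 57, 66, 76, 88, 113, 119, 135, 142, 149, 161, 171, 179, 185, 192]

Fragment lengths:
  [0,7): 7 bp
  [7,16): 9 bp
  [16,26): 10 bp
  [26,41): 15 bp
  [41,57): 16 bp
  [57,66): 9 bp
  [66,76): 10 bp
  [76,88): 12 bp
  [88,113): 25 bp
  [113,119): 6 bp
  [119,135): 16 bp
  [135,142): 7 bp
  [142,149): 7 bp
  [149,161): 12 bp
  [161,171): 10 bp
  [171,179): 8 bp
  [179,185): 6 bp
  [185,192): 7 bp
  [192,205): 13 bp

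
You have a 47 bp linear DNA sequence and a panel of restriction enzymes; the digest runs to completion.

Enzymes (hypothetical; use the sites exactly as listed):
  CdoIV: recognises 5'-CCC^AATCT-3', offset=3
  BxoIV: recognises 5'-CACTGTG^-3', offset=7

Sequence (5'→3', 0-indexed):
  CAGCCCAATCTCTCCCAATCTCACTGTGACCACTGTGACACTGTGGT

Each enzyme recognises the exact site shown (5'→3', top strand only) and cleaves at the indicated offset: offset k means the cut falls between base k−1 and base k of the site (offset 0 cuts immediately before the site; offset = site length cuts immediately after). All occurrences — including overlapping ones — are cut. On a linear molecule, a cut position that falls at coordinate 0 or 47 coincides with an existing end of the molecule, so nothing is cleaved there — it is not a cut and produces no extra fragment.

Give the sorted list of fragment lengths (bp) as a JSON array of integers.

[2,6,8,9,10,12]

Per-enzyme occurrences:
  CdoIV CCCAATCT/3: at [3, 13] ⇒ [6, 16]
  BxoIV CACTGTG/7: at [21, 30, 38] ⇒ [28, 37, 45]

All cut coordinates (distinct, sorted): [6, 16, 28, 37, 45]

Fragments:
  [0,6): 6 bp
  [6,16): 10 bp
  [16,28): 12 bp
  [28,37): 9 bp
  [37,45): 8 bp
  [45,47): 2 bp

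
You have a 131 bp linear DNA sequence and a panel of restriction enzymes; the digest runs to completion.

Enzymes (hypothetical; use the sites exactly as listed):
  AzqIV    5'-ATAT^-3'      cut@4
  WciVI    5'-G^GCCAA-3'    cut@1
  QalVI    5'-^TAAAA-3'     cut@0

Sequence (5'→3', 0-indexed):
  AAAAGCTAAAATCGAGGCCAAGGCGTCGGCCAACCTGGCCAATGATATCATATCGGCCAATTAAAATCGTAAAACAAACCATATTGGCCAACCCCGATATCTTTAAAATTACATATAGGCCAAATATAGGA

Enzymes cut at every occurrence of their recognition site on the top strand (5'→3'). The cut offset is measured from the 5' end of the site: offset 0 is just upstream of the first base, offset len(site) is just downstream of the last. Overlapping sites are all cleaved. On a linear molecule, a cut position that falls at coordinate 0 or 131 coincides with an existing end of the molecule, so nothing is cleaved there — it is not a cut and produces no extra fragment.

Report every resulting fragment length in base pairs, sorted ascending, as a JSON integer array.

[2,2,2,3,4,5,6,6,8,9,9,10,11,12,13,14,15]

Per-enzyme occurrences:
  AzqIV ATAT/4: at [44, 49, 80, 96, 112, 123] ⇒ [48, 53, 84, 100, 116, 127]
  WciVI GGCCAA/1: at [15, 27, 36, 54, 85, 117] ⇒ [16, 28, 37, 55, 86, 118]
  QalVI TAAAA/0: at [6, 61, 69, 103] ⇒ [6, 61, 69, 103]

Pooled cuts: [6, 16, 28, 37, 48, 53, 55, 61, 69, 84, 86, 100, 103, 116, 118, 127]

Fragment lengths:
  [0,6): 6 bp
  [6,16): 10 bp
  [16,28): 12 bp
  [28,37): 9 bp
  [37,48): 11 bp
  [48,53): 5 bp
  [53,55): 2 bp
  [55,61): 6 bp
  [61,69): 8 bp
  [69,84): 15 bp
  [84,86): 2 bp
  [86,100): 14 bp
  [100,103): 3 bp
  [103,116): 13 bp
  [116,118): 2 bp
  [118,127): 9 bp
  [127,131): 4 bp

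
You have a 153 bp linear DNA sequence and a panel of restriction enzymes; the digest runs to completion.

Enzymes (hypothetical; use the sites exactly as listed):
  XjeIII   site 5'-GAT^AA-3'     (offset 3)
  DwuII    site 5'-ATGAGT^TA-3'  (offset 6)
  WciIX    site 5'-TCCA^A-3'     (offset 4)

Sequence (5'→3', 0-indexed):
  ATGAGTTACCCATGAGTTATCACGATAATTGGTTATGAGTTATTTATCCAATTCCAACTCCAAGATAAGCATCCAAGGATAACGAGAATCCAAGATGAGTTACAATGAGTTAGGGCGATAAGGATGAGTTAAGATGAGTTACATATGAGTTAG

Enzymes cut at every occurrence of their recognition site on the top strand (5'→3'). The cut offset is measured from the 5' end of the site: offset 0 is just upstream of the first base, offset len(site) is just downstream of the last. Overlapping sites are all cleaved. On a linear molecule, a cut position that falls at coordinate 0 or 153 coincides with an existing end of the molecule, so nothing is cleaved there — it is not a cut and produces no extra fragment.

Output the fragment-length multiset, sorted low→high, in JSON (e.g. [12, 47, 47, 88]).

[3,4,5,6,6,6,8,9,9,9,10,10,10,10,11,11,12,14]

Scan for sites:
  XjeIII (GATAA, off=3): starts [23, 63, 77, 116] → cuts [26, 66, 80, 119]
  DwuII (ATGAGTTA, off=6): starts [0, 11, 34, 94, 104, 123, 133, 144] → cuts [6, 17, 40, 100, 110, 129, 139, 150]
  WciIX (TCCAA, off=4): starts [46, 52, 58, 71, 88] → cuts [50, 56, 62, 75, 92]

Pooled cuts: [6, 17, 26, 40, 50, 56, 62, 66, 75, 80, 92, 100, 110, 119, 129, 139, 150]

Fragments:
  [0,6): 6 bp
  [6,17): 11 bp
  [17,26): 9 bp
  [26,40): 14 bp
  [40,50): 10 bp
  [50,56): 6 bp
  [56,62): 6 bp
  [62,66): 4 bp
  [66,75): 9 bp
  [75,80): 5 bp
  [80,92): 12 bp
  [92,100): 8 bp
  [100,110): 10 bp
  [110,119): 9 bp
  [119,129): 10 bp
  [129,139): 10 bp
  [139,150): 11 bp
  [150,153): 3 bp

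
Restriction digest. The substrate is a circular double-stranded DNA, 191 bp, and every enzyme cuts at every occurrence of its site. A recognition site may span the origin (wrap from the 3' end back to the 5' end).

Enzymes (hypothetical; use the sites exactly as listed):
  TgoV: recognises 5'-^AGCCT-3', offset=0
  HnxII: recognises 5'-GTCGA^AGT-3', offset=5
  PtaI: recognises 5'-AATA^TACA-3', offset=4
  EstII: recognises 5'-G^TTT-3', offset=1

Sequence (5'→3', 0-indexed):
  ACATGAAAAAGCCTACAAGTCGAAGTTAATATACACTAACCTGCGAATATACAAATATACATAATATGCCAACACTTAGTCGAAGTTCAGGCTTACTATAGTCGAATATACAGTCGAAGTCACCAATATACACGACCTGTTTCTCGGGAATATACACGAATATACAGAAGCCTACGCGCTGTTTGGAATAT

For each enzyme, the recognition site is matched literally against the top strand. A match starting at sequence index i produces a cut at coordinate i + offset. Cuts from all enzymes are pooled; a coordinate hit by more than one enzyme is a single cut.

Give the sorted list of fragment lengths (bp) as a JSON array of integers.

Scan for sites:
  TgoV AGCCT/0: at [9, 168] ⇒ [9, 168]
  HnxII GTCGAAGT/5: at [18, 78, 112] ⇒ [23, 83, 117]
  PtaI AATATACA/4: at [27, 45, 53, 104, 124, 148, 158, 186] ⇒ [31, 49, 57, 108, 128, 152, 162, 190]
  EstII GTTT/1: at [138, 180] ⇒ [139, 181]

Pooled cuts: [9, 23, 31, 49, 57, 83, 108, 117, 128, 139, 152, 162, 168, 181, 190]

Fragments:
  9→23: 14 bp
  23→31: 8 bp
  31→49: 18 bp
  49→57: 8 bp
  57→83: 26 bp
  83→108: 25 bp
  108→117: 9 bp
  117→128: 11 bp
  128→139: 11 bp
  139→152: 13 bp
  152→162: 10 bp
  162→168: 6 bp
  168→181: 13 bp
  181→190: 9 bp
  190→9 (wrap): 191-190+9 = 10 bp

[6,8,8,9,9,10,10,11,11,13,13,14,18,25,26]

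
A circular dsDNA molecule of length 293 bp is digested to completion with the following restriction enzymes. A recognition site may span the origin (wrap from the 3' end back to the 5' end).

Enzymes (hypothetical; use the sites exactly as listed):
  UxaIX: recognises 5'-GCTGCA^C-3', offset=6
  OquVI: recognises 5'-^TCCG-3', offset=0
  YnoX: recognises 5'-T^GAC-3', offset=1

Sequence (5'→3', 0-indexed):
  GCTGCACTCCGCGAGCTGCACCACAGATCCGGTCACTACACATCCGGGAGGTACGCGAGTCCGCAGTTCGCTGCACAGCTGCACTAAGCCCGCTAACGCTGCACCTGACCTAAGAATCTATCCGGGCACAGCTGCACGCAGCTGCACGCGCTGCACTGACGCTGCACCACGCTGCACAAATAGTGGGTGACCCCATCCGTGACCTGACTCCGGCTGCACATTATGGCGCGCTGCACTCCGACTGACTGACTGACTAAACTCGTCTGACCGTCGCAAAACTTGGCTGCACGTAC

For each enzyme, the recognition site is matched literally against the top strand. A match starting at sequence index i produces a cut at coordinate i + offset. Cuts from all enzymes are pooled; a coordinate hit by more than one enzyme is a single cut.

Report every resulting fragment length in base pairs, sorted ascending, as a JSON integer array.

Scan for sites:
  UxaIX (GCTGCAC, off=6): starts [0, 14, 69, 77, 97, 130, 140, 149, 160, 170, 212, 229, 282] → cuts [6, 20, 75, 83, 103, 136, 146, 155, 166, 176, 218, 235, 288]
  OquVI (TCCG, off=0): starts [7, 27, 42, 59, 120, 195, 208, 236] → cuts [7, 27, 42, 59, 120, 195, 208, 236]
  YnoX (TGAC, off=1): starts [105, 156, 187, 199, 204, 242, 246, 250, 264] → cuts [106, 157, 188, 200, 205, 243, 247, 251, 265]

All cut coordinates (distinct, sorted): [6, 7, 20, 27, 42, 59, 75, 83, 103, 106, 120, 136, 146, 155, 157, 166, 176, 188, 195, 200, 205, 208, 218, 235, 236, 243, 247, 251, 265, 288]

Fragment lengths:
  6→7: 1 bp
  7→20: 13 bp
  20→27: 7 bp
  27→42: 15 bp
  42→59: 17 bp
  59→75: 16 bp
  75→83: 8 bp
  83→103: 20 bp
  103→106: 3 bp
  106→120: 14 bp
  120→136: 16 bp
  136→146: 10 bp
  146→155: 9 bp
  155→157: 2 bp
  157→166: 9 bp
  166→176: 10 bp
  176→188: 12 bp
  188→195: 7 bp
  195→200: 5 bp
  200→205: 5 bp
  205→208: 3 bp
  208→218: 10 bp
  218→235: 17 bp
  235→236: 1 bp
  236→243: 7 bp
  243→247: 4 bp
  247→251: 4 bp
  251→265: 14 bp
  265→288: 23 bp
  288→6 (wrap): 293-288+6 = 11 bp

[1,1,2,3,3,4,4,5,5,7,7,7,8,9,9,10,10,10,11,12,13,14,14,15,16,16,17,17,20,23]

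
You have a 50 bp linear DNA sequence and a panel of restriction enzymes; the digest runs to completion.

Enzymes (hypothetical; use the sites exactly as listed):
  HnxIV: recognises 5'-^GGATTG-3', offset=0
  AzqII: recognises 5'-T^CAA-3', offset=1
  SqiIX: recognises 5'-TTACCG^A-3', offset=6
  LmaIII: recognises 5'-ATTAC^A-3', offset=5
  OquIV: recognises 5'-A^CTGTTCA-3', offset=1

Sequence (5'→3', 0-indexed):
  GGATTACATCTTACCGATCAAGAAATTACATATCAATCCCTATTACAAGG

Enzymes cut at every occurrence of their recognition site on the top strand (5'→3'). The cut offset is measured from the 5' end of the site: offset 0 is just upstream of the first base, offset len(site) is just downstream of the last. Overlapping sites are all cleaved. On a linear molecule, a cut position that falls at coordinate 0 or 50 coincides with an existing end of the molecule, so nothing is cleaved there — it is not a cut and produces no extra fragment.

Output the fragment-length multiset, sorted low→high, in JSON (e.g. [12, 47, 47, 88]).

[2,4,4,7,9,11,13]

Site scan:
  HnxIV (GGATTG, off=0): no sites
  AzqII (TCAA, off=1): starts [17, 32] → cuts [18, 33]
  SqiIX (TTACCGA, off=6): starts [10] → cuts [16]
  LmaIII (ATTACA, off=5): starts [2, 24, 41] → cuts [7, 29, 46]
  OquIV (ACTGTTCA, off=1): no sites

All cut coordinates (distinct, sorted): [7, 16, 18, 29, 33, 46]

Fragments:
  [0,7): 7 bp
  [7,16): 9 bp
  [16,18): 2 bp
  [18,29): 11 bp
  [29,33): 4 bp
  [33,46): 13 bp
  [46,50): 4 bp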